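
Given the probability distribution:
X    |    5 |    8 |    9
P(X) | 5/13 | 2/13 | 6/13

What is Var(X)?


E[X] = 95/13
E[X²] = 739/13
Var(X) = E[X²] - (E[X])² = 739/13 - 9025/169 = 582/169

Var(X) = 582/169 ≈ 3.4438


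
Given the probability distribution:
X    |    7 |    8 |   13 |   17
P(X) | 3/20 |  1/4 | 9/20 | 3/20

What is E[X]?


E[X] = Σ x·P(X=x)
= (7)×(3/20) + (8)×(1/4) + (13)×(9/20) + (17)×(3/20)
= 229/20

E[X] = 229/20


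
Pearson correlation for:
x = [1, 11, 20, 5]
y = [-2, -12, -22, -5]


n=4, Σx=37, Σy=-41, Σxy=-599, Σx²=547, Σy²=657
r = (4×(-599) - 37×(-41))/√((4×547 - 37²)(4×657 - (-41)²))
= -879/√(819×947) = -879/√775593 ≈ -879/880.6776 ≈ -0.9981

r ≈ -0.9981


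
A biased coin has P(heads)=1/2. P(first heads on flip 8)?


Geometric: P(X=8) = (1-p)^(k-1)×p = (1/2)^7×1/2 = 1/256

P(X=8) = 1/256 ≈ 0.39%


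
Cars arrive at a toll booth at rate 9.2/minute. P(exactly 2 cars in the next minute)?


Poisson(λ=9.2): P(X=2) = e^(-λ)×λ^k/k!
= e^(-9.2) × 9.2^2 / 2!
≈ 0.0001010394018 × 84.64 / 2 ≈ 0.004276

P(X=2) ≈ 0.004276 ≈ 0.43%


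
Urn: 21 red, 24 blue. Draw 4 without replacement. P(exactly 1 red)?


Hypergeometric: C(21,1)×C(24,3)/C(45,4)
= 21×2024/148995 = 184/645

P(X=1) = 184/645 ≈ 28.53%


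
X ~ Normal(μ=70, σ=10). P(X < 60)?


z = (60-70)/10 = -1.0
P(Z < -1.0) = 0.1587

P(X < 60) ≈ 0.1587


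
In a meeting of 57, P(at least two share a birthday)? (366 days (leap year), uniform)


P(all different) = Π(366-i)/366 for i=0..56
= 0.010010
P(match) = 1 - 0.010010 = 0.989990

P ≈ 0.9900 ≈ 99.00%


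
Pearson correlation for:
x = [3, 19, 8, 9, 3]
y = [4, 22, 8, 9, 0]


n=5, Σx=42, Σy=43, Σxy=575, Σx²=524, Σy²=645
r = (5×575 - 42×43)/√((5×524 - 42²)(5×645 - 43²))
= 1069/√(856×1376) = 1069/√1177856 ≈ 1069/1085.2907 ≈ 0.9850

r ≈ 0.9850


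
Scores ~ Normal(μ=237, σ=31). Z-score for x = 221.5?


z = (x - μ)/σ = (221.5 - 237)/31 = -0.5

z = -0.5


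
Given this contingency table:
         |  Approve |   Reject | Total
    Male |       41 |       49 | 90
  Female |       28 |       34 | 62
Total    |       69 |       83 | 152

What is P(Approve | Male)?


P(Approve | Male) = 41/(41+49) = 41/90

P(Approve|Male) = 41/90 ≈ 45.56%


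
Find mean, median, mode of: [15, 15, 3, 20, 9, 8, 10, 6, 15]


Sorted: [3, 6, 8, 9, 10, 15, 15, 15, 20]
Mean = 101/9
Median = 10
Freq: {15: 3, 3: 1, 20: 1, 9: 1, 8: 1, 10: 1, 6: 1}
Mode: [15]

Mean=101/9, Median=10, Mode=15


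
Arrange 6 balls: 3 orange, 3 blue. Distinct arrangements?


6!/(3!×3!) = 20

20


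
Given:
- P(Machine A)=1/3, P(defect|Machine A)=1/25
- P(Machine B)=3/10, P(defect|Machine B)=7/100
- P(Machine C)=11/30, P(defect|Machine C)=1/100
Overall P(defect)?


P(B) = Σ P(B|Aᵢ)×P(Aᵢ)
  1/25×1/3 = 1/75
  7/100×3/10 = 21/1000
  1/100×11/30 = 11/3000
Sum = 19/500

P(defect) = 19/500 ≈ 3.80%


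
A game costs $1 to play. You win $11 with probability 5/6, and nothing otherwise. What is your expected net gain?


E[gain] = (11-1)×5/6 + (-1)×1/6
= 25/3 - 1/6 = 49/6

Expected net gain = $49/6 ≈ $8.17


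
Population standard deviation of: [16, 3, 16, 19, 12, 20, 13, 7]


Mean = 106/8 = 53/4
  (16-53/4)²=121/16
  (3-53/4)²=1681/16
  (16-53/4)²=121/16
  (19-53/4)²=529/16
  (12-53/4)²=25/16
  (20-53/4)²=729/16
  (13-53/4)²=1/16
  (7-53/4)²=625/16
Σ(x-μ)² = 479/2
σ² = (479/2)/8 = 479/16

σ = √(479/16) ≈ 5.4715


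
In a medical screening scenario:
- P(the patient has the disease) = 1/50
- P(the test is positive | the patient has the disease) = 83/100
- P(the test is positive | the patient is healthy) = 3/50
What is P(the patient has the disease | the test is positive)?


Using Bayes' theorem:
P(A|B) = P(B|A)·P(A) / P(B)

P(the test is positive) = 83/100 × 1/50 + 3/50 × 49/50
= 83/5000 + 147/2500 = 377/5000

P(the patient has the disease|the test is positive) = (83/5000) / (377/5000) = 83/377

P(the patient has the disease|the test is positive) = 83/377 ≈ 22.02%


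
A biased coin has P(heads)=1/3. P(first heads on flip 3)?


Geometric: P(X=3) = (1-p)^(k-1)×p = (2/3)^2×1/3 = 4/27

P(X=3) = 4/27 ≈ 14.81%


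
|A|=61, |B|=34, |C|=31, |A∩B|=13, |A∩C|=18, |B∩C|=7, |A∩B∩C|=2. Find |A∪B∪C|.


|A∪B∪C| = 61+34+31-13-18-7+2 = 90

|A∪B∪C| = 90


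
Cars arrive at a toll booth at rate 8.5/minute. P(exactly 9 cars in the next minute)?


Poisson(λ=8.5): P(X=9) = e^(-λ)×λ^k/k!
= e^(-8.5) × 8.5^9 / 9!
≈ 0.000203468369 × 231616946.283 / 362880 ≈ 0.129869

P(X=9) ≈ 0.129869 ≈ 12.99%


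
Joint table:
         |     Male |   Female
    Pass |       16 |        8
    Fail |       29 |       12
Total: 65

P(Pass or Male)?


P(Pass∨Male) = P(Pass) + P(Male) - P(Pass∧Male)
= (24 + 45 - 16)/65 = 53/65

P = 53/65 ≈ 81.54%


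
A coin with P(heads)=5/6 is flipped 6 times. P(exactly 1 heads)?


Binomial: P(X=1) = C(6,1)×p^1×(1-p)^5
= 6 × 5/6 × 1/7776 = 5/7776

P(X=1) = 5/7776 ≈ 0.06%


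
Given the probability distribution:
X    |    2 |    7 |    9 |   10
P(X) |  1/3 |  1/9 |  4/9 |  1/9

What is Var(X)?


E[X] = 59/9
E[X²] = 485/9
Var(X) = E[X²] - (E[X])² = 485/9 - 3481/81 = 884/81

Var(X) = 884/81 ≈ 10.9136


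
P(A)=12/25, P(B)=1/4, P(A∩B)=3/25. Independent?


P(A)×P(B) = 3/25
P(A∩B) = 3/25
Equal ✓ → Independent

Yes, independent


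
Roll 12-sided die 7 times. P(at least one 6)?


P(no 6)^7 = (11/12)^7 = 19487171/35831808
P(≥1) = 1 - 19487171/35831808 = 16344637/35831808

P = 16344637/35831808 ≈ 45.61%


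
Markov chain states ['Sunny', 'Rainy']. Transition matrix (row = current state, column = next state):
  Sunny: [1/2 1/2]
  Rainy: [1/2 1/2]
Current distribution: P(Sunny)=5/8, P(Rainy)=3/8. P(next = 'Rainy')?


P(next=Rainy) = Σᵢ P(now=i)×P(i→Rainy)
= 5/8×1/2 + 3/8×1/2
= 5/16 + 3/16 = 1/2

P = 1/2 ≈ 0.5000


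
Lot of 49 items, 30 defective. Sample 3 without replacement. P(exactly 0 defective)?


Hypergeometric: C(30,0)×C(19,3)/C(49,3)
= 1×969/18424 = 969/18424

P(X=0) = 969/18424 ≈ 5.26%


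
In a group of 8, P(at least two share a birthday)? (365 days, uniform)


P(all different) = Π(365-i)/365 for i=0..7
= 0.925665
P(match) = 1 - 0.925665 = 0.074335

P ≈ 0.0743 ≈ 7.43%


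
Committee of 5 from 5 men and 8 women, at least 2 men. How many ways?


Count by #men:
  2M,3W: C(5,2)×C(8,3)=560
  3M,2W: C(5,3)×C(8,2)=280
  4M,1W: C(5,4)×C(8,1)=40
  5M,0W: C(5,5)×C(8,0)=1
Total = 881

881


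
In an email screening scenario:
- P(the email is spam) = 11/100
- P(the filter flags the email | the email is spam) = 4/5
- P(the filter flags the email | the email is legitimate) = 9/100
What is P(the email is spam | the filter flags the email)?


Using Bayes' theorem:
P(A|B) = P(B|A)·P(A) / P(B)

P(the filter flags the email) = 4/5 × 11/100 + 9/100 × 89/100
= 11/125 + 801/10000 = 1681/10000

P(the email is spam|the filter flags the email) = (11/125) / (1681/10000) = 880/1681

P(the email is spam|the filter flags the email) = 880/1681 ≈ 52.35%


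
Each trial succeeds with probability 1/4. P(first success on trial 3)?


Geometric: P(X=3) = (1-p)^(k-1)×p = (3/4)^2×1/4 = 9/64

P(X=3) = 9/64 ≈ 14.06%


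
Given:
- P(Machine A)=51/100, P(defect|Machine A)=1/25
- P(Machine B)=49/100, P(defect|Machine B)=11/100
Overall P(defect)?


P(B) = Σ P(B|Aᵢ)×P(Aᵢ)
  1/25×51/100 = 51/2500
  11/100×49/100 = 539/10000
Sum = 743/10000

P(defect) = 743/10000 ≈ 7.43%


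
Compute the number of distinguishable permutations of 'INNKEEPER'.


Letters: 9, freq: {'I': 1, 'N': 2, 'K': 1, 'E': 3, 'P': 1, 'R': 1}
9!/(1!×2!×1!×3!×1!×1!) = 362880/12 = 30240

30240


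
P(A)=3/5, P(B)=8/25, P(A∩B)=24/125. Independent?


P(A)×P(B) = 24/125
P(A∩B) = 24/125
Equal ✓ → Independent

Yes, independent


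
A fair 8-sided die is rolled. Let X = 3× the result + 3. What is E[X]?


E[die] = (1+8)/2 = 9/2
E[X] = 3×9/2 + 3 = 33/2

E[X] = 33/2


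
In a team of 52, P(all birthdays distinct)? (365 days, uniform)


P(all different) = Π(365-i)/365 for i=0..51
= (365/365)×(364/365)×...×(314/365)
= 0.021995

P ≈ 0.0220 ≈ 2.20%


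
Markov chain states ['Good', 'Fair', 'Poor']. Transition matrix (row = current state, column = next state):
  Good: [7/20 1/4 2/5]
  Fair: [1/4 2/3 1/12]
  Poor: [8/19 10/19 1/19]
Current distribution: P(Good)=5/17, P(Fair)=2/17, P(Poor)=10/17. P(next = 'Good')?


P(next=Good) = Σᵢ P(now=i)×P(i→Good)
= 5/17×7/20 + 2/17×1/4 + 10/17×8/19
= 7/68 + 1/34 + 80/323 = 491/1292

P = 491/1292 ≈ 0.3800


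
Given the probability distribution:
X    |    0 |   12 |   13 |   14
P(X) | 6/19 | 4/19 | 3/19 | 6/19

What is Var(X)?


E[X] = 9
E[X²] = 2259/19
Var(X) = E[X²] - (E[X])² = 2259/19 - 81 = 720/19

Var(X) = 720/19 ≈ 37.8947


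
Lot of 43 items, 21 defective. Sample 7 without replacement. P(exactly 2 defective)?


Hypergeometric: C(21,2)×C(22,5)/C(43,7)
= 210×26334/32224114 = 145530/848003

P(X=2) = 145530/848003 ≈ 17.16%


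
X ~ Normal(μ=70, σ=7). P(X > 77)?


z = (77-70)/7 = 1.0
P(X > 77) = 1 - P(Z ≤ 1.0) = 1 - 0.8413 = 0.1587

P(X > 77) ≈ 0.1587


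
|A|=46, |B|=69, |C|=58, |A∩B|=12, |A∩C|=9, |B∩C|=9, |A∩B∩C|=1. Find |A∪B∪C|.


|A∪B∪C| = 46+69+58-12-9-9+1 = 144

|A∪B∪C| = 144


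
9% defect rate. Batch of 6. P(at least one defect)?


P(all good) = (91/100)^6 = 567869252041/1000000000000
P(≥1 defect) = 432130747959/1000000000000

P = 432130747959/1000000000000 ≈ 43.21%


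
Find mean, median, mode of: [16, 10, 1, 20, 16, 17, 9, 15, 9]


Sorted: [1, 9, 9, 10, 15, 16, 16, 17, 20]
Mean = 113/9
Median = 15
Freq: {16: 2, 10: 1, 1: 1, 20: 1, 17: 1, 9: 2, 15: 1}
Mode: [9, 16]

Mean=113/9, Median=15, Mode=[9, 16]


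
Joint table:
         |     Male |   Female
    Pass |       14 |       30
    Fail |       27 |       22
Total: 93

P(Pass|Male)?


P(Pass|Male) = 14/(14+27) = 14/41

P = 14/41 ≈ 34.15%


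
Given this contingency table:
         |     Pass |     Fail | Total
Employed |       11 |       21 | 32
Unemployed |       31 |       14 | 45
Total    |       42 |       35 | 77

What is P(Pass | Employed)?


P(Pass | Employed) = 11/(11+21) = 11/32

P(Pass|Employed) = 11/32 ≈ 34.38%


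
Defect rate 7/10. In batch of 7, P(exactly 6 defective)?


Binomial: P(X=6) = C(7,6)×p^6×(1-p)^1
= 7 × 117649/1000000 × 3/10 = 2470629/10000000

P(X=6) = 2470629/10000000 ≈ 24.71%


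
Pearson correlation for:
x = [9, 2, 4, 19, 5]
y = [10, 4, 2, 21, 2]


n=5, Σx=39, Σy=39, Σxy=515, Σx²=487, Σy²=565
r = (5×515 - 39×39)/√((5×487 - 39²)(5×565 - 39²))
= 1054/√(914×1304) = 1054/√1191856 ≈ 1054/1091.7216 ≈ 0.9654

r ≈ 0.9654


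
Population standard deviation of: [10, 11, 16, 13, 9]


Mean = 59/5
  (10-59/5)²=81/25
  (11-59/5)²=16/25
  (16-59/5)²=441/25
  (13-59/5)²=36/25
  (9-59/5)²=196/25
Σ(x-μ)² = 154/5
σ² = (154/5)/5 = 154/25

σ = √(154/25) ≈ 2.4819


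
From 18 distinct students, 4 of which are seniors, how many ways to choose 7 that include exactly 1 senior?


Choose 1 of the 4 seniors and 6 of the other 14 students:
C(4,1)×C(14,6) = 4×3003 = 12012

12012


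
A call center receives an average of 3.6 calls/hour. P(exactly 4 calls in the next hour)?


Poisson(λ=3.6): P(X=4) = e^(-λ)×λ^k/k!
= e^(-3.6) × 3.6^4 / 4!
≈ 0.02732372245 × 167.9616 / 24 ≈ 0.191222

P(X=4) ≈ 0.191222 ≈ 19.12%


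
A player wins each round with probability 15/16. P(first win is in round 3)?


Geometric: P(X=3) = (1-p)^(k-1)×p = (1/16)^2×15/16 = 15/4096

P(X=3) = 15/4096 ≈ 0.37%


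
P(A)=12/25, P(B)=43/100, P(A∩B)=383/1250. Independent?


P(A)×P(B) = 129/625
P(A∩B) = 383/1250
Not equal → NOT independent

No, not independent


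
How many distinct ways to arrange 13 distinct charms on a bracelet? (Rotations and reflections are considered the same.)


Free circular arrangements: rotations and reflections both identified.
(n-1)!/2 = 12!/2 = 479001600/2 = 239500800

239500800


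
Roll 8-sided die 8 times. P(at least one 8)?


P(no 8)^8 = (7/8)^8 = 5764801/16777216
P(≥1) = 1 - 5764801/16777216 = 11012415/16777216

P = 11012415/16777216 ≈ 65.64%


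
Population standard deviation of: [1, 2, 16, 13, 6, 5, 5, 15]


Mean = 63/8
  (1-63/8)²=3025/64
  (2-63/8)²=2209/64
  (16-63/8)²=4225/64
  (13-63/8)²=1681/64
  (6-63/8)²=225/64
  (5-63/8)²=529/64
  (5-63/8)²=529/64
  (15-63/8)²=3249/64
Σ(x-μ)² = 1959/8
σ² = (1959/8)/8 = 1959/64

σ = √(1959/64) ≈ 5.5326


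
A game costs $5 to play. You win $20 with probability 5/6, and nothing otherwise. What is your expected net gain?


E[gain] = (20-5)×5/6 + (-5)×1/6
= 25/2 - 5/6 = 35/3

Expected net gain = $35/3 ≈ $11.67


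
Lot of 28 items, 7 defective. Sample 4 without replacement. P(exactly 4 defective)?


Hypergeometric: C(7,4)×C(21,0)/C(28,4)
= 35×1/20475 = 1/585

P(X=4) = 1/585 ≈ 0.17%


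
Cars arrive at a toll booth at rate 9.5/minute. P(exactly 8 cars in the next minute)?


Poisson(λ=9.5): P(X=8) = e^(-λ)×λ^k/k!
= e^(-9.5) × 9.5^8 / 8!
≈ 7.485182989e-05 × 66342043.1289 / 40320 ≈ 0.123160

P(X=8) ≈ 0.123160 ≈ 12.32%


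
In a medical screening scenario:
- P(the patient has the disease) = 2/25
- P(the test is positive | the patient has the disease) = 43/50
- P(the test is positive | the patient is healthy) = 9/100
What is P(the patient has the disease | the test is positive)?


Using Bayes' theorem:
P(A|B) = P(B|A)·P(A) / P(B)

P(the test is positive) = 43/50 × 2/25 + 9/100 × 23/25
= 43/625 + 207/2500 = 379/2500

P(the patient has the disease|the test is positive) = (43/625) / (379/2500) = 172/379

P(the patient has the disease|the test is positive) = 172/379 ≈ 45.38%


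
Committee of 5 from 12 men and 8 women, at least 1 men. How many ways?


Count by #men:
  1M,4W: C(12,1)×C(8,4)=840
  2M,3W: C(12,2)×C(8,3)=3696
  3M,2W: C(12,3)×C(8,2)=6160
  4M,1W: C(12,4)×C(8,1)=3960
  5M,0W: C(12,5)×C(8,0)=792
Total = 15448

15448


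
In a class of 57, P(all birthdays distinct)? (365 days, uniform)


P(all different) = Π(365-i)/365 for i=0..56
= (365/365)×(364/365)×...×(309/365)
= 0.009878

P ≈ 0.0099 ≈ 0.99%


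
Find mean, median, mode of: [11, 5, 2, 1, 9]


Sorted: [1, 2, 5, 9, 11]
Mean = 28/5
Median = 5
Freq: {11: 1, 5: 1, 2: 1, 1: 1, 9: 1}
Mode: No mode

Mean=28/5, Median=5, Mode=No mode


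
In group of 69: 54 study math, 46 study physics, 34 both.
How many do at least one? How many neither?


|A∪B| = 54+46-34 = 66
Neither = 69-66 = 3

At least one: 66; Neither: 3


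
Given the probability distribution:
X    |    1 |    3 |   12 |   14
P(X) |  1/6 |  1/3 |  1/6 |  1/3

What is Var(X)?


E[X] = 47/6
E[X²] = 185/2
Var(X) = E[X²] - (E[X])² = 185/2 - 2209/36 = 1121/36

Var(X) = 1121/36 ≈ 31.1389


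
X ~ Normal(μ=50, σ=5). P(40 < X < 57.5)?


z₁=(40-50)/5=-2.0, z₂=(57.5-50)/5=1.5
P = Φ(1.5) - Φ(-2.0) = 0.933193 - 0.022750 = 0.910443 ≈ 0.9104

P(40 < X < 57.5) ≈ 0.9104


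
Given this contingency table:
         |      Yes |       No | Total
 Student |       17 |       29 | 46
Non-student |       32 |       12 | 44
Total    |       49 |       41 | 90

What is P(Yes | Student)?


P(Yes | Student) = 17/(17+29) = 17/46

P(Yes|Student) = 17/46 ≈ 36.96%


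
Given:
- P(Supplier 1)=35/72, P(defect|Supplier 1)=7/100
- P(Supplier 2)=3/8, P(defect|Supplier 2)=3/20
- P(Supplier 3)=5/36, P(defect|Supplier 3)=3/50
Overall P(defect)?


P(B) = Σ P(B|Aᵢ)×P(Aᵢ)
  7/100×35/72 = 49/1440
  3/20×3/8 = 9/160
  3/50×5/36 = 1/120
Sum = 71/720

P(defect) = 71/720 ≈ 9.86%


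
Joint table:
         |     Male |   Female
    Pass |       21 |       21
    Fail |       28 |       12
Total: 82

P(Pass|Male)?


P(Pass|Male) = 21/(21+28) = 21/49 = 3/7

P = 3/7 ≈ 42.86%


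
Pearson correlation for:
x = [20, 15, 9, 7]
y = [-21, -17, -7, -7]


n=4, Σx=51, Σy=-52, Σxy=-787, Σx²=755, Σy²=828
r = (4×(-787) - 51×(-52))/√((4×755 - 51²)(4×828 - (-52)²))
= -496/√(419×608) = -496/√254752 ≈ -496/504.7296 ≈ -0.9827

r ≈ -0.9827


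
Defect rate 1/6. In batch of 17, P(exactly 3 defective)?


Binomial: P(X=3) = C(17,3)×p^3×(1-p)^14
= 680 × 1/216 × 6103515625/78364164096 = 518798828125/2115832430592

P(X=3) = 518798828125/2115832430592 ≈ 24.52%


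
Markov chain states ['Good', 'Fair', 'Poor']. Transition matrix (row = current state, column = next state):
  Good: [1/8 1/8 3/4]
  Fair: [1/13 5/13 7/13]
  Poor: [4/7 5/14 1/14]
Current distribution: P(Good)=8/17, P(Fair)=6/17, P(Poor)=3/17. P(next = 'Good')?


P(next=Good) = Σᵢ P(now=i)×P(i→Good)
= 8/17×1/8 + 6/17×1/13 + 3/17×4/7
= 1/17 + 6/221 + 12/119 = 17/91

P = 17/91 ≈ 0.1868


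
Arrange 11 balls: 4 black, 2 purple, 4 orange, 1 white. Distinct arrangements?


11!/(4!×2!×4!×1!) = 34650

34650


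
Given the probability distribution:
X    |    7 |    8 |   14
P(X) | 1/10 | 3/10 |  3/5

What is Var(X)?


E[X] = 23/2
E[X²] = 1417/10
Var(X) = E[X²] - (E[X])² = 1417/10 - 529/4 = 189/20

Var(X) = 189/20 ≈ 9.4500


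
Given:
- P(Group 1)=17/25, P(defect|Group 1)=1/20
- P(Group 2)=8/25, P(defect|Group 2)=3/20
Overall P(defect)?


P(B) = Σ P(B|Aᵢ)×P(Aᵢ)
  1/20×17/25 = 17/500
  3/20×8/25 = 6/125
Sum = 41/500

P(defect) = 41/500 ≈ 8.20%


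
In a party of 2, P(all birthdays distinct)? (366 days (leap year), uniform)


P(all different) = Π(366-i)/366 for i=0..1
= (366/366)×(365/366)×...×(365/366)
= 0.997268

P ≈ 0.9973 ≈ 99.73%


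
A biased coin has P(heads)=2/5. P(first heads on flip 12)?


Geometric: P(X=12) = (1-p)^(k-1)×p = (3/5)^11×2/5 = 354294/244140625

P(X=12) = 354294/244140625 ≈ 0.15%


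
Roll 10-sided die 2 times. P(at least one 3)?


P(no 3)^2 = (9/10)^2 = 81/100
P(≥1) = 1 - 81/100 = 19/100

P = 19/100 ≈ 19.00%


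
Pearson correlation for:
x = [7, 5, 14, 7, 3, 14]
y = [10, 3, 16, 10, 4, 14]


n=6, Σx=50, Σy=57, Σxy=587, Σx²=524, Σy²=677
r = (6×587 - 50×57)/√((6×524 - 50²)(6×677 - 57²))
= 672/√(644×813) = 672/√523572 ≈ 672/723.5828 ≈ 0.9287

r ≈ 0.9287


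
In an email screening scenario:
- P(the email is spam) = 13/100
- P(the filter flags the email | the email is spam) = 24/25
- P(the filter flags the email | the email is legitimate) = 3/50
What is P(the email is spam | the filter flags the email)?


Using Bayes' theorem:
P(A|B) = P(B|A)·P(A) / P(B)

P(the filter flags the email) = 24/25 × 13/100 + 3/50 × 87/100
= 78/625 + 261/5000 = 177/1000

P(the email is spam|the filter flags the email) = (78/625) / (177/1000) = 208/295

P(the email is spam|the filter flags the email) = 208/295 ≈ 70.51%


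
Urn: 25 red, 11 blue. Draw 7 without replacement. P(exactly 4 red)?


Hypergeometric: C(25,4)×C(11,3)/C(36,7)
= 12650×165/8347680 = 6325/25296

P(X=4) = 6325/25296 ≈ 25.00%


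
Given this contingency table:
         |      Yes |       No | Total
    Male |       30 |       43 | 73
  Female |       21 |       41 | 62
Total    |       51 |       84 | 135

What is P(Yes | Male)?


P(Yes | Male) = 30/(30+43) = 30/73

P(Yes|Male) = 30/73 ≈ 41.10%


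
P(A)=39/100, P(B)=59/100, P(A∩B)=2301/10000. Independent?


P(A)×P(B) = 2301/10000
P(A∩B) = 2301/10000
Equal ✓ → Independent

Yes, independent


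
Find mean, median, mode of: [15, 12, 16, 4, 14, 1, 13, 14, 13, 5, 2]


Sorted: [1, 2, 4, 5, 12, 13, 13, 14, 14, 15, 16]
Mean = 109/11
Median = 13
Freq: {15: 1, 12: 1, 16: 1, 4: 1, 14: 2, 1: 1, 13: 2, 5: 1, 2: 1}
Mode: [13, 14]

Mean=109/11, Median=13, Mode=[13, 14]


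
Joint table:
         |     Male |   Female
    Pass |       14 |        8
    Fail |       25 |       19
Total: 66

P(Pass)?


P(Pass) = (14+8)/66 = 22/66 = 1/3

P(Pass) = 1/3 ≈ 33.33%


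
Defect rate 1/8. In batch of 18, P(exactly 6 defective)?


Binomial: P(X=6) = C(18,6)×p^6×(1-p)^12
= 18564 × 1/262144 × 13841287201/68719476736 = 64237413899841/4503599627370496

P(X=6) = 64237413899841/4503599627370496 ≈ 1.43%


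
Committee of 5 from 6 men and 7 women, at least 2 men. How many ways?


Count by #men:
  2M,3W: C(6,2)×C(7,3)=525
  3M,2W: C(6,3)×C(7,2)=420
  4M,1W: C(6,4)×C(7,1)=105
  5M,0W: C(6,5)×C(7,0)=6
Total = 1056

1056


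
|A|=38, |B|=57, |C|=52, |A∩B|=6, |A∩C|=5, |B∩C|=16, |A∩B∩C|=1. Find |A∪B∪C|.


|A∪B∪C| = 38+57+52-6-5-16+1 = 121

|A∪B∪C| = 121


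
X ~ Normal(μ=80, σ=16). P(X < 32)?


z = (32-80)/16 = -3.0
P(Z < -3.0) = 0.0013

P(X < 32) ≈ 0.0013


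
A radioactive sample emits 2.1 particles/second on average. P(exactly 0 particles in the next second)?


Poisson(λ=2.1): P(X=0) = e^(-λ)×λ^k/k!
= e^(-2.1) × 2.1^0 / 0!
≈ 0.1224564283 × 1 / 1 ≈ 0.122456

P(X=0) ≈ 0.122456 ≈ 12.25%


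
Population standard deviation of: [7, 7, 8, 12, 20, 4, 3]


Mean = 61/7
  (7-61/7)²=144/49
  (7-61/7)²=144/49
  (8-61/7)²=25/49
  (12-61/7)²=529/49
  (20-61/7)²=6241/49
  (4-61/7)²=1089/49
  (3-61/7)²=1600/49
Σ(x-μ)² = 1396/7
σ² = (1396/7)/7 = 1396/49

σ = √(1396/49) ≈ 5.3376


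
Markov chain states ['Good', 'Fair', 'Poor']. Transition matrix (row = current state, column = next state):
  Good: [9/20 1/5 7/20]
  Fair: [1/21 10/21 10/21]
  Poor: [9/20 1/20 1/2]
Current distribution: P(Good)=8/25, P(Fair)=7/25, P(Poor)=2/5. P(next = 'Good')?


P(next=Good) = Σᵢ P(now=i)×P(i→Good)
= 8/25×9/20 + 7/25×1/21 + 2/5×9/20
= 18/125 + 1/75 + 9/50 = 253/750

P = 253/750 ≈ 0.3373


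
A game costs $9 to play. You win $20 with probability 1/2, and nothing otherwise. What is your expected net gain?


E[gain] = (20-9)×1/2 + (-9)×1/2
= 11/2 - 9/2 = 1

Expected net gain = $1 ≈ $1.00


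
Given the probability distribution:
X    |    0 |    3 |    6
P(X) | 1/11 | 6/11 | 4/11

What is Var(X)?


E[X] = 42/11
E[X²] = 18
Var(X) = E[X²] - (E[X])² = 18 - 1764/121 = 414/121

Var(X) = 414/121 ≈ 3.4215


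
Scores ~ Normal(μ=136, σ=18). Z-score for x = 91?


z = (x - μ)/σ = (91 - 136)/18 = -2.5

z = -2.5


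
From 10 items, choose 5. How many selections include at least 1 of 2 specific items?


Complement: C(10,5) - C(8,5) = 252 - 56 = 196

196


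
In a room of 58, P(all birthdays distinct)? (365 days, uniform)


P(all different) = Π(365-i)/365 for i=0..57
= (365/365)×(364/365)×...×(308/365)
= 0.008335

P ≈ 0.0083 ≈ 0.83%


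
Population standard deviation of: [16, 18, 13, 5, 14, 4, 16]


Mean = 86/7
  (16-86/7)²=676/49
  (18-86/7)²=1600/49
  (13-86/7)²=25/49
  (5-86/7)²=2601/49
  (14-86/7)²=144/49
  (4-86/7)²=3364/49
  (16-86/7)²=676/49
Σ(x-μ)² = 1298/7
σ² = (1298/7)/7 = 1298/49

σ = √(1298/49) ≈ 5.1468


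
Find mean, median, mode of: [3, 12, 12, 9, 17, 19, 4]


Sorted: [3, 4, 9, 12, 12, 17, 19]
Mean = 76/7
Median = 12
Freq: {3: 1, 12: 2, 9: 1, 17: 1, 19: 1, 4: 1}
Mode: [12]

Mean=76/7, Median=12, Mode=12


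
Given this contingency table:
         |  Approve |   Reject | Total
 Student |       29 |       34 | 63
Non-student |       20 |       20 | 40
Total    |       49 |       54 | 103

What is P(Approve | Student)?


P(Approve | Student) = 29/(29+34) = 29/63

P(Approve|Student) = 29/63 ≈ 46.03%


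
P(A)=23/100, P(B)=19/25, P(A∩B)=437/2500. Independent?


P(A)×P(B) = 437/2500
P(A∩B) = 437/2500
Equal ✓ → Independent

Yes, independent


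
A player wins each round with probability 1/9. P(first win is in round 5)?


Geometric: P(X=5) = (1-p)^(k-1)×p = (8/9)^4×1/9 = 4096/59049

P(X=5) = 4096/59049 ≈ 6.94%


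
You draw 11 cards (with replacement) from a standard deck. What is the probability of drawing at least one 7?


P(not a 7) = 48/52 = 12/13
P(none in 11 draws) = (12/13)^11 = 743008370688/1792160394037
P(≥1 7) = 1 - 743008370688/1792160394037 = 1049152023349/1792160394037

P = 1049152023349/1792160394037 ≈ 58.54%


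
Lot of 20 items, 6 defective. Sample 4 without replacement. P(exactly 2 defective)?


Hypergeometric: C(6,2)×C(14,2)/C(20,4)
= 15×91/4845 = 91/323

P(X=2) = 91/323 ≈ 28.17%


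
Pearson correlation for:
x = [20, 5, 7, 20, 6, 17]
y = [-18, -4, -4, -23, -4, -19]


n=6, Σx=75, Σy=-72, Σxy=-1215, Σx²=1199, Σy²=1262
r = (6×(-1215) - 75×(-72))/√((6×1199 - 75²)(6×1262 - (-72)²))
= -1890/√(1569×2388) = -1890/√3746772 ≈ -1890/1935.6580 ≈ -0.9764

r ≈ -0.9764


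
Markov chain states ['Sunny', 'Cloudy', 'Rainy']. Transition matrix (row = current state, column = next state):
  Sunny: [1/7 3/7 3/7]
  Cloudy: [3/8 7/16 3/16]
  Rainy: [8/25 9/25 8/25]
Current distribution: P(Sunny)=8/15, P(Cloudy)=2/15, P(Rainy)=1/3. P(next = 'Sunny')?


P(next=Sunny) = Σᵢ P(now=i)×P(i→Sunny)
= 8/15×1/7 + 2/15×3/8 + 1/3×8/25
= 8/105 + 1/20 + 8/75 = 163/700

P = 163/700 ≈ 0.2329


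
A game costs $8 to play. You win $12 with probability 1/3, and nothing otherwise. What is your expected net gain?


E[gain] = (12-8)×1/3 + (-8)×2/3
= 4/3 - 16/3 = -4

Expected net gain = $-4 ≈ $-4.00


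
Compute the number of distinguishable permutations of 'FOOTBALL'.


Letters: 8, freq: {'F': 1, 'O': 2, 'T': 1, 'B': 1, 'A': 1, 'L': 2}
8!/(1!×2!×1!×1!×1!×2!) = 40320/4 = 10080

10080


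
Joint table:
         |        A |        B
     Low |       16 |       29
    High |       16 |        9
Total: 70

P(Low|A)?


P(Low|A) = 16/(16+16) = 16/32 = 1/2

P = 1/2 ≈ 50.00%


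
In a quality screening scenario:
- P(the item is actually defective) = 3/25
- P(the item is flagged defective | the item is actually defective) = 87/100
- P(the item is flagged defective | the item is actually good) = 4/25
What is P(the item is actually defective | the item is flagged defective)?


Using Bayes' theorem:
P(A|B) = P(B|A)·P(A) / P(B)

P(the item is flagged defective) = 87/100 × 3/25 + 4/25 × 22/25
= 261/2500 + 88/625 = 613/2500

P(the item is actually defective|the item is flagged defective) = (261/2500) / (613/2500) = 261/613

P(the item is actually defective|the item is flagged defective) = 261/613 ≈ 42.58%


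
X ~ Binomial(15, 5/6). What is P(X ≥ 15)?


P(X ≥ 15) = Σ P(X=i) for i=15..15
P(X=15) = 30517578125/470184984576
Sum = 30517578125/470184984576

P(X ≥ 15) = 30517578125/470184984576 ≈ 6.49%


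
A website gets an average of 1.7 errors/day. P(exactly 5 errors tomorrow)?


Poisson(λ=1.7): P(X=5) = e^(-λ)×λ^k/k!
= e^(-1.7) × 1.7^5 / 5!
≈ 0.1826835241 × 14.19857 / 120 ≈ 0.021615

P(X=5) ≈ 0.021615 ≈ 2.16%


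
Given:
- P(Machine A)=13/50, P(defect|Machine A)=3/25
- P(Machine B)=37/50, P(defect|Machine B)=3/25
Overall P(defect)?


P(B) = Σ P(B|Aᵢ)×P(Aᵢ)
  3/25×13/50 = 39/1250
  3/25×37/50 = 111/1250
Sum = 3/25

P(defect) = 3/25 ≈ 12.00%


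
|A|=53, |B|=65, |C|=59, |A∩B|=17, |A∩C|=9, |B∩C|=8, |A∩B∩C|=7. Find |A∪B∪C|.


|A∪B∪C| = 53+65+59-17-9-8+7 = 150

|A∪B∪C| = 150


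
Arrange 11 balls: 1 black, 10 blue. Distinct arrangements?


11!/(1!×10!) = 11

11


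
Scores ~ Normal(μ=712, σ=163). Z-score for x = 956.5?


z = (x - μ)/σ = (956.5 - 712)/163 = 1.5

z = 1.5


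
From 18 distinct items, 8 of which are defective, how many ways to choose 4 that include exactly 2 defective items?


Choose 2 of the 8 defective items and 2 of the other 10 items:
C(8,2)×C(10,2) = 28×45 = 1260

1260


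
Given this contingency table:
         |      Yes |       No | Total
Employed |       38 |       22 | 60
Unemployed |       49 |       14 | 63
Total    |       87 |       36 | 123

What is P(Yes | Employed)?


P(Yes | Employed) = 38/(38+22) = 38/60 = 19/30

P(Yes|Employed) = 19/30 ≈ 63.33%


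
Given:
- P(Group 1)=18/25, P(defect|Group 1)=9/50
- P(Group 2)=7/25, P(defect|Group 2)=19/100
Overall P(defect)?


P(B) = Σ P(B|Aᵢ)×P(Aᵢ)
  9/50×18/25 = 81/625
  19/100×7/25 = 133/2500
Sum = 457/2500

P(defect) = 457/2500 ≈ 18.28%


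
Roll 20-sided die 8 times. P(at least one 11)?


P(no 11)^8 = (19/20)^8 = 16983563041/25600000000
P(≥1) = 1 - 16983563041/25600000000 = 8616436959/25600000000

P = 8616436959/25600000000 ≈ 33.66%


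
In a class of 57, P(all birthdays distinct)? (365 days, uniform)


P(all different) = Π(365-i)/365 for i=0..56
= (365/365)×(364/365)×...×(309/365)
= 0.009878

P ≈ 0.0099 ≈ 0.99%


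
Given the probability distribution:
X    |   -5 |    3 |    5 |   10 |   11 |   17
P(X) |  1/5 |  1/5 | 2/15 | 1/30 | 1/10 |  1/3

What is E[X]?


E[X] = Σ x·P(X=x)
= (-5)×(1/5) + (3)×(1/5) + (5)×(2/15) + (10)×(1/30) + (11)×(1/10) + (17)×(1/3)
= 221/30

E[X] = 221/30


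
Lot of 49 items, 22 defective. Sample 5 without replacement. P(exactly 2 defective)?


Hypergeometric: C(22,2)×C(27,3)/C(49,5)
= 231×2925/1906884 = 10725/30268

P(X=2) = 10725/30268 ≈ 35.43%


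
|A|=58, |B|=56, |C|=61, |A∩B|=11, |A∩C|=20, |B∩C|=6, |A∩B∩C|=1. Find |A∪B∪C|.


|A∪B∪C| = 58+56+61-11-20-6+1 = 139

|A∪B∪C| = 139


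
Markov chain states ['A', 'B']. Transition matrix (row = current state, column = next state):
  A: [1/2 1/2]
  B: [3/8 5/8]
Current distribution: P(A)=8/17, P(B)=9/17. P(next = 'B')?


P(next=B) = Σᵢ P(now=i)×P(i→B)
= 8/17×1/2 + 9/17×5/8
= 4/17 + 45/136 = 77/136

P = 77/136 ≈ 0.5662


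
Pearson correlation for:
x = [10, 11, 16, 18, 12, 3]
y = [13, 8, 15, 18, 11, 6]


n=6, Σx=70, Σy=71, Σxy=932, Σx²=954, Σy²=939
r = (6×932 - 70×71)/√((6×954 - 70²)(6×939 - 71²))
= 622/√(824×593) = 622/√488632 ≈ 622/699.0222 ≈ 0.8898

r ≈ 0.8898


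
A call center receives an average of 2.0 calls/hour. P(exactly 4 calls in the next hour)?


Poisson(λ=2.0): P(X=4) = e^(-λ)×λ^k/k!
= e^(-2.0) × 2.0^4 / 4!
≈ 0.1353352832 × 16 / 24 ≈ 0.090224

P(X=4) ≈ 0.090224 ≈ 9.02%


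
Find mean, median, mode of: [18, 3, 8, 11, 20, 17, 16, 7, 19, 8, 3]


Sorted: [3, 3, 7, 8, 8, 11, 16, 17, 18, 19, 20]
Mean = 130/11
Median = 11
Freq: {18: 1, 3: 2, 8: 2, 11: 1, 20: 1, 17: 1, 16: 1, 7: 1, 19: 1}
Mode: [3, 8]

Mean=130/11, Median=11, Mode=[3, 8]


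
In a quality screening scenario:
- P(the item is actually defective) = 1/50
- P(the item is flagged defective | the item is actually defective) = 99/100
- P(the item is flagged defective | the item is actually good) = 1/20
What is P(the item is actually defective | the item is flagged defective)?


Using Bayes' theorem:
P(A|B) = P(B|A)·P(A) / P(B)

P(the item is flagged defective) = 99/100 × 1/50 + 1/20 × 49/50
= 99/5000 + 49/1000 = 43/625

P(the item is actually defective|the item is flagged defective) = (99/5000) / (43/625) = 99/344

P(the item is actually defective|the item is flagged defective) = 99/344 ≈ 28.78%


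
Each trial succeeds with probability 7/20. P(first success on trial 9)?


Geometric: P(X=9) = (1-p)^(k-1)×p = (13/20)^8×7/20 = 5710115047/512000000000

P(X=9) = 5710115047/512000000000 ≈ 1.12%


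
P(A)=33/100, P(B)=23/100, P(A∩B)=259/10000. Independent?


P(A)×P(B) = 759/10000
P(A∩B) = 259/10000
Not equal → NOT independent

No, not independent


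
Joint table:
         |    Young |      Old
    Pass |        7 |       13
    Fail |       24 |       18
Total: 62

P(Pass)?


P(Pass) = (7+13)/62 = 20/62 = 10/31

P(Pass) = 10/31 ≈ 32.26%


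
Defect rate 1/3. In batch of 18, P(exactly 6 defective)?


Binomial: P(X=6) = C(18,6)×p^6×(1-p)^12
= 18564 × 1/729 × 4096/531441 = 25346048/129140163

P(X=6) = 25346048/129140163 ≈ 19.63%


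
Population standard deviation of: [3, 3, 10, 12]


Mean = 28/4 = 7
  (3-7)²=16
  (3-7)²=16
  (10-7)²=9
  (12-7)²=25
Σ(x-μ)² = 66
σ² = 66/4 = 33/2

σ = √(33/2) ≈ 4.0620


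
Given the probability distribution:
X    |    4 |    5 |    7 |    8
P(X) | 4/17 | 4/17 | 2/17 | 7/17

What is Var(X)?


E[X] = 106/17
E[X²] = 710/17
Var(X) = E[X²] - (E[X])² = 710/17 - 11236/289 = 834/289

Var(X) = 834/289 ≈ 2.8858


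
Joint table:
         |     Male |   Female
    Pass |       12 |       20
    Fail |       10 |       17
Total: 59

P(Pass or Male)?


P(Pass∨Male) = P(Pass) + P(Male) - P(Pass∧Male)
= (32 + 22 - 12)/59 = 42/59

P = 42/59 ≈ 71.19%


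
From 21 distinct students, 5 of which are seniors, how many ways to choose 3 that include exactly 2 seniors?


Choose 2 of the 5 seniors and 1 of the other 16 students:
C(5,2)×C(16,1) = 10×16 = 160

160


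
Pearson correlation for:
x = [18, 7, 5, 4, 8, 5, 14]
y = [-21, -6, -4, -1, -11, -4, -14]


n=7, Σx=61, Σy=-61, Σxy=-748, Σx²=699, Σy²=827
r = (7×(-748) - 61×(-61))/√((7×699 - 61²)(7×827 - (-61)²))
= -1515/√(1172×2068) = -1515/√2423696 ≈ -1515/1556.8224 ≈ -0.9731

r ≈ -0.9731


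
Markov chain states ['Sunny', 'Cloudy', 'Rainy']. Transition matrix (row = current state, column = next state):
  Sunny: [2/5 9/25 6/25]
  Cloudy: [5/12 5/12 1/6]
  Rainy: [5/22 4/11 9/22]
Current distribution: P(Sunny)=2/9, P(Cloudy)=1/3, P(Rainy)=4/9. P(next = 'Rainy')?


P(next=Rainy) = Σᵢ P(now=i)×P(i→Rainy)
= 2/9×6/25 + 1/3×1/6 + 4/9×9/22
= 4/75 + 1/18 + 2/11 = 1439/4950

P = 1439/4950 ≈ 0.2907


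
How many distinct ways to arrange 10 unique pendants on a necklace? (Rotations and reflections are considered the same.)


Free circular arrangements: rotations and reflections both identified.
(n-1)!/2 = 9!/2 = 362880/2 = 181440

181440


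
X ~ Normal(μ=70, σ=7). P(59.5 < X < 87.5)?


z₁=(59.5-70)/7=-1.5, z₂=(87.5-70)/7=2.5
P = Φ(2.5) - Φ(-1.5) = 0.993790 - 0.066807 = 0.926983 ≈ 0.9270

P(59.5 < X < 87.5) ≈ 0.9270


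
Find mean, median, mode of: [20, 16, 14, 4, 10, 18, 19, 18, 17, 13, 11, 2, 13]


Sorted: [2, 4, 10, 11, 13, 13, 14, 16, 17, 18, 18, 19, 20]
Mean = 175/13
Median = 14
Freq: {20: 1, 16: 1, 14: 1, 4: 1, 10: 1, 18: 2, 19: 1, 17: 1, 13: 2, 11: 1, 2: 1}
Mode: [13, 18]

Mean=175/13, Median=14, Mode=[13, 18]


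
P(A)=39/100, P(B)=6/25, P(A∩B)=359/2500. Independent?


P(A)×P(B) = 117/1250
P(A∩B) = 359/2500
Not equal → NOT independent

No, not independent


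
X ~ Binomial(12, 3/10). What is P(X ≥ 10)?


P(X ≥ 10) = Σ P(X=i) for i=10..12
P(X=10) = 95482233/500000000000
P(X=11) = 3720087/250000000000
P(X=12) = 531441/1000000000000
Sum = 41275251/200000000000

P(X ≥ 10) = 41275251/200000000000 ≈ 0.02%


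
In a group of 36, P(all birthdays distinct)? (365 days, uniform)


P(all different) = Π(365-i)/365 for i=0..35
= (365/365)×(364/365)×...×(330/365)
= 0.167818

P ≈ 0.1678 ≈ 16.78%


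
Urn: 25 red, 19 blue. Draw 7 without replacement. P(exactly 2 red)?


Hypergeometric: C(25,2)×C(19,5)/C(44,7)
= 300×11628/38320568 = 22950/252109

P(X=2) = 22950/252109 ≈ 9.10%


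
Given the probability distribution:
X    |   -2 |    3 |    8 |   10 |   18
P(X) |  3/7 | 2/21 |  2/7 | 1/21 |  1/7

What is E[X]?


E[X] = Σ x·P(X=x)
= (-2)×(3/7) + (3)×(2/21) + (8)×(2/7) + (10)×(1/21) + (18)×(1/7)
= 100/21

E[X] = 100/21


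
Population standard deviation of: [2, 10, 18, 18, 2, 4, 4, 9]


Mean = 67/8
  (2-67/8)²=2601/64
  (10-67/8)²=169/64
  (18-67/8)²=5929/64
  (18-67/8)²=5929/64
  (2-67/8)²=2601/64
  (4-67/8)²=1225/64
  (4-67/8)²=1225/64
  (9-67/8)²=25/64
Σ(x-μ)² = 2463/8
σ² = (2463/8)/8 = 2463/64

σ = √(2463/64) ≈ 6.2036


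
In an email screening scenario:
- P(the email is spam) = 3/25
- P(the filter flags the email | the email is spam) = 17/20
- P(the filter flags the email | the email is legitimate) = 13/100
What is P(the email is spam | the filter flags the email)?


Using Bayes' theorem:
P(A|B) = P(B|A)·P(A) / P(B)

P(the filter flags the email) = 17/20 × 3/25 + 13/100 × 22/25
= 51/500 + 143/1250 = 541/2500

P(the email is spam|the filter flags the email) = (51/500) / (541/2500) = 255/541

P(the email is spam|the filter flags the email) = 255/541 ≈ 47.13%


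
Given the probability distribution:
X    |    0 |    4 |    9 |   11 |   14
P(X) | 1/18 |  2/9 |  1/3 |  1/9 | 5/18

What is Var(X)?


E[X] = 9
E[X²] = 886/9
Var(X) = E[X²] - (E[X])² = 886/9 - 81 = 157/9

Var(X) = 157/9 ≈ 17.4444


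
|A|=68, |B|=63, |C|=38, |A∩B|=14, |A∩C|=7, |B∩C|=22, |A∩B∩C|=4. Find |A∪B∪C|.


|A∪B∪C| = 68+63+38-14-7-22+4 = 130

|A∪B∪C| = 130


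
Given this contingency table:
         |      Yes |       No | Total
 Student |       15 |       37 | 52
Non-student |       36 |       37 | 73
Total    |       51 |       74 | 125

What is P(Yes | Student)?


P(Yes | Student) = 15/(15+37) = 15/52

P(Yes|Student) = 15/52 ≈ 28.85%


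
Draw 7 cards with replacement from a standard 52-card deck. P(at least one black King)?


P(not a black King) = 50/52 = 25/26
P(none in 7 draws) = (25/26)^7 = 6103515625/8031810176
P(≥1 black King) = 1 - 6103515625/8031810176 = 1928294551/8031810176

P = 1928294551/8031810176 ≈ 24.01%


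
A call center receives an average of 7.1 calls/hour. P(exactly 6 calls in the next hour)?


Poisson(λ=7.1): P(X=6) = e^(-λ)×λ^k/k!
= e^(-7.1) × 7.1^6 / 6!
≈ 0.0008251049233 × 128100.283921 / 720 ≈ 0.146800

P(X=6) ≈ 0.146800 ≈ 14.68%


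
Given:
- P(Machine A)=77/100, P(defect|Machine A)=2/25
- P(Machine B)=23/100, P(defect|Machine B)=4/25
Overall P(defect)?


P(B) = Σ P(B|Aᵢ)×P(Aᵢ)
  2/25×77/100 = 77/1250
  4/25×23/100 = 23/625
Sum = 123/1250

P(defect) = 123/1250 ≈ 9.84%


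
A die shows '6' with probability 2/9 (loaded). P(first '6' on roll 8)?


Geometric: P(X=8) = (1-p)^(k-1)×p = (7/9)^7×2/9 = 1647086/43046721

P(X=8) = 1647086/43046721 ≈ 3.83%


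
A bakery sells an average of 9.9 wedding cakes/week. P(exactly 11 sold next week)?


Poisson(λ=9.9): P(X=11) = e^(-λ)×λ^k/k!
= e^(-9.9) × 9.9^11 / 11!
≈ 5.017468206e-05 × 89533825425.9 / 39916800 ≈ 0.112542

P(X=11) ≈ 0.112542 ≈ 11.25%


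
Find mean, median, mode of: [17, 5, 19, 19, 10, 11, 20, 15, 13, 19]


Sorted: [5, 10, 11, 13, 15, 17, 19, 19, 19, 20]
Mean = 148/10 = 74/5
Median = 16
Freq: {17: 1, 5: 1, 19: 3, 10: 1, 11: 1, 20: 1, 15: 1, 13: 1}
Mode: [19]

Mean=74/5, Median=16, Mode=19


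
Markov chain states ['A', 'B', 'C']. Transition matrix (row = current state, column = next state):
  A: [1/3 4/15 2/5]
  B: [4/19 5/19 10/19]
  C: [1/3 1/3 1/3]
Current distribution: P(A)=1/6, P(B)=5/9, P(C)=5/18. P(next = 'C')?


P(next=C) = Σᵢ P(now=i)×P(i→C)
= 1/6×2/5 + 5/9×10/19 + 5/18×1/3
= 1/15 + 50/171 + 5/54 = 2317/5130

P = 2317/5130 ≈ 0.4517


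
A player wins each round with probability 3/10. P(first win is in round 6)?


Geometric: P(X=6) = (1-p)^(k-1)×p = (7/10)^5×3/10 = 50421/1000000

P(X=6) = 50421/1000000 ≈ 5.04%


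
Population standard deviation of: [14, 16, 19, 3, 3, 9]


Mean = 64/6 = 32/3
  (14-32/3)²=100/9
  (16-32/3)²=256/9
  (19-32/3)²=625/9
  (3-32/3)²=529/9
  (3-32/3)²=529/9
  (9-32/3)²=25/9
Σ(x-μ)² = 688/3
σ² = (688/3)/6 = 344/9

σ = √(344/9) ≈ 6.1824


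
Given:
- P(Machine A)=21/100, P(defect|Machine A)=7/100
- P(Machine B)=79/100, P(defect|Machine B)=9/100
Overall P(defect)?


P(B) = Σ P(B|Aᵢ)×P(Aᵢ)
  7/100×21/100 = 147/10000
  9/100×79/100 = 711/10000
Sum = 429/5000

P(defect) = 429/5000 ≈ 8.58%


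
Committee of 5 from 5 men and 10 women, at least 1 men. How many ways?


Count by #men:
  1M,4W: C(5,1)×C(10,4)=1050
  2M,3W: C(5,2)×C(10,3)=1200
  3M,2W: C(5,3)×C(10,2)=450
  4M,1W: C(5,4)×C(10,1)=50
  5M,0W: C(5,5)×C(10,0)=1
Total = 2751

2751
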